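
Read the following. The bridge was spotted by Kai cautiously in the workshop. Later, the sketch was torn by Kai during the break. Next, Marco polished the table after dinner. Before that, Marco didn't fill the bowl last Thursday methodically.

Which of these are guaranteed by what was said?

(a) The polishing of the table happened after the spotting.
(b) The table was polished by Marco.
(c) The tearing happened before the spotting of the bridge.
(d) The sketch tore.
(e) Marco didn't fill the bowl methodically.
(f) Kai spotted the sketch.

(a), (b), (d)

(a) Entailed — the narrative places the spotting before the polishing.
(b) Entailed — every conjunct here is already in the original polishing event.
(c) Not entailed — the narrative places the spotting before the tearing, not after.
(d) Entailed — 'Kai tore the sketch' is causative; it entails the inchoative 'the sketch tore'.
(e) Not entailed — dropping 'last Thursday' under negation is not valid — the original leaves open that Marco filled the bowl some other way.
(f) Not entailed — Kai spotted the bridge, not the sketch; the sketch belongs to the tearing event.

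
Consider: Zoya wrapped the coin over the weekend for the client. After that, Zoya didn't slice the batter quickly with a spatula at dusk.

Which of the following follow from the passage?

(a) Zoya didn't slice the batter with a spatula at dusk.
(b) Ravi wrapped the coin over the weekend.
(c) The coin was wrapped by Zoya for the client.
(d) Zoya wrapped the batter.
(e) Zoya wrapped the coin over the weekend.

(a) Not entailed — dropping 'quickly' under negation is not valid — the original leaves open that Zoya sliced the batter some other way.
(b) Not entailed — the passage has Zoya wrapping the coin, not Ravi.
(c) Entailed — this follows by dropping conjuncts from the wrapping event's description.
(d) Not entailed — Zoya wrapped the coin, not the batter; the batter belongs to the slicing event.
(e) Entailed — the original entails any weakening of itself; this just drops 'for the client'.

(c), (e)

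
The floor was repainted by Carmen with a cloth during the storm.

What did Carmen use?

'with a cloth' marks the instrument of the repainting event.

a cloth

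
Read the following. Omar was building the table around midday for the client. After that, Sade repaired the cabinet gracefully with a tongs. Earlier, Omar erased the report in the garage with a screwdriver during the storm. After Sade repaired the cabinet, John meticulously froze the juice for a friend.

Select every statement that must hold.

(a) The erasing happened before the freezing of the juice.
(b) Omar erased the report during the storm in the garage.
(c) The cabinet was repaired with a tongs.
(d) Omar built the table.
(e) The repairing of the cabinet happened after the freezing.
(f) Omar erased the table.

(a), (b), (c)

(a) Entailed — the narrative places the erasing before the freezing.
(b) Entailed — every conjunct here is already in the original erasing event.
(c) Entailed — every conjunct here is already in the original repairing event.
(d) Not entailed — 'was building' is progressive on an accomplishment; it does not entail the completed 'built'.
(e) Not entailed — the narrative places the repairing before the freezing, not after.
(f) Not entailed — Omar erased the report, not the table; the table belongs to the building event.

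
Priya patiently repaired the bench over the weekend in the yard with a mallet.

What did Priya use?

a mallet

'with a mallet' marks the instrument of the repairing event.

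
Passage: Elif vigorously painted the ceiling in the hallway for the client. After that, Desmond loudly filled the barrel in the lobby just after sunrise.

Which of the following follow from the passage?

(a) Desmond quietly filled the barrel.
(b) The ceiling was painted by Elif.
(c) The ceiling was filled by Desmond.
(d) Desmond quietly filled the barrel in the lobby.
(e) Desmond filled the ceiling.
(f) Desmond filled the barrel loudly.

(b), (f)

(a) Not entailed — 'quietly' adds a manner not in (and inconsistent with) the original.
(b) Entailed — this follows by dropping conjuncts from the painting event's description.
(c) Not entailed — Desmond filled the barrel, not the ceiling; the ceiling belongs to the painting event.
(d) Not entailed — 'quietly' adds a manner not in (and inconsistent with) the original.
(e) Not entailed — Desmond filled the barrel, not the ceiling; the ceiling belongs to the painting event.
(f) Entailed — every conjunct here is already in the original filling event.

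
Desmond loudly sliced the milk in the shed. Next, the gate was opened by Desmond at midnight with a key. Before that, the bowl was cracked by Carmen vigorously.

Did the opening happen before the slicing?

The narrative orders the slicing before the opening.

no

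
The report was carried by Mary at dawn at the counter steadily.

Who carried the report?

'Mary' marks the agent of the carrying event.

Mary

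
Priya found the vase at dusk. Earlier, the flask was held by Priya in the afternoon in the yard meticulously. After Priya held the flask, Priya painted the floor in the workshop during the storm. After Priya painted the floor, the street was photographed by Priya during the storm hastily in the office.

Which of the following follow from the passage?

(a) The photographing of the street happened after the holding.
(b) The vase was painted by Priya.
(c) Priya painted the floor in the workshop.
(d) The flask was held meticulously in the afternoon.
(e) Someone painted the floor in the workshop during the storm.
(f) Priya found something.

(a), (c), (d), (e), (f)

(a) Entailed — the narrative places the holding before the photographing.
(b) Not entailed — Priya painted the floor, not the vase; the vase belongs to the finding event.
(c) Entailed — dropping 'during the storm' leaves a sub-description the original still satisfies.
(d) Entailed — dropping 'in the yard' and generalizing the agent leaves a sub-description the original still satisfies.
(e) Entailed — this follows by dropping conjuncts from the painting event's description.
(f) Entailed — dropping 'at dusk' and generalizing the patient leaves a sub-description the original still satisfies.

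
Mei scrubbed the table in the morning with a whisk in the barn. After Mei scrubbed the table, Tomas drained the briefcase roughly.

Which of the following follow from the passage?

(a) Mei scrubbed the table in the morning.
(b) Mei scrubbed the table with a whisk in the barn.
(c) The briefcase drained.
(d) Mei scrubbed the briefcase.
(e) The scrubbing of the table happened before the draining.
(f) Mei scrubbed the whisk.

(a), (b), (c), (e)

(a) Entailed — this follows by dropping conjuncts from the scrubbing event's description.
(b) Entailed — the original entails any weakening of itself; this just drops 'in the morning'.
(c) Entailed — 'Tomas drained the briefcase' is causative; it entails the inchoative 'the briefcase drained'.
(d) Not entailed — Mei scrubbed the table, not the briefcase; the briefcase belongs to the draining event.
(e) Entailed — the narrative places the scrubbing before the draining.
(f) Not entailed — the whisk is the instrument, not what was scrubbed.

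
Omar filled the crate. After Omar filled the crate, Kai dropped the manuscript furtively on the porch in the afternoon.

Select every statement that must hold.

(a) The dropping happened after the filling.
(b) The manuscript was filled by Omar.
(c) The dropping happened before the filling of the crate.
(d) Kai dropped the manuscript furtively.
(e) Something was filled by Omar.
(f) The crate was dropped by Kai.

(a) Entailed — the narrative places the filling before the dropping.
(b) Not entailed — Omar filled the crate, not the manuscript; the manuscript belongs to the dropping event.
(c) Not entailed — the narrative places the filling before the dropping, not after.
(d) Entailed — dropping 'in the afternoon', 'on the porch' leaves a sub-description the original still satisfies.
(e) Entailed — every conjunct here is already in the original filling event.
(f) Not entailed — Kai dropped the manuscript, not the crate; the crate belongs to the filling event.

(a), (d), (e)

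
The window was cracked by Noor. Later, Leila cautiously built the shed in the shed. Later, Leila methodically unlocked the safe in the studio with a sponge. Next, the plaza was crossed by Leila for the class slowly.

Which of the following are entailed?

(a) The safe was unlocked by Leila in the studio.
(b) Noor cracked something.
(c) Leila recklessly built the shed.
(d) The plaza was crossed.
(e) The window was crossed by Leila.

(a) Entailed — the original entails any weakening of itself; this just drops 'methodically', 'with a sponge'.
(b) Entailed — this follows by dropping conjuncts from the cracking event's description.
(c) Not entailed — 'recklessly' adds a manner not in (and inconsistent with) the original.
(d) Entailed — dropping 'for the class', 'slowly' and generalizing the agent leaves a sub-description the original still satisfies.
(e) Not entailed — Leila crossed the plaza, not the window; the window belongs to the cracking event.

(a), (b), (d)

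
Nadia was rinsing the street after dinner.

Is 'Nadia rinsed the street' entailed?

'rinse' is atelic; if Nadia was rinsing the street, then Nadia rinsed the street (for some time).

yes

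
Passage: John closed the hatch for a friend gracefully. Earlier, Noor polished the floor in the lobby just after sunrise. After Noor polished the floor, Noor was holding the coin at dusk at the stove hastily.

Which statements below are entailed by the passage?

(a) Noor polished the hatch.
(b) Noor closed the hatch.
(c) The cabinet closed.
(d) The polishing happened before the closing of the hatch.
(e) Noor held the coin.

(d), (e)

(a) Not entailed — Noor polished the floor, not the hatch; the hatch belongs to the closing event.
(b) Not entailed — the passage has John closing the hatch, not Noor.
(c) Not entailed — the hatch is what closed, not the cabinet.
(d) Entailed — the narrative places the polishing before the closing.
(e) Entailed — 'hold' is an activity; 'was holding' entails that some holding happened, so 'held' holds.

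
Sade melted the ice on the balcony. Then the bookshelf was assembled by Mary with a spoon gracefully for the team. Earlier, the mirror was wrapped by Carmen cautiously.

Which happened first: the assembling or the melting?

the melting

The connectives place the melting before the assembling.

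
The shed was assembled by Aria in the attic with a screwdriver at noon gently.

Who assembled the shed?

Aria

'Aria' marks the agent of the assembling event.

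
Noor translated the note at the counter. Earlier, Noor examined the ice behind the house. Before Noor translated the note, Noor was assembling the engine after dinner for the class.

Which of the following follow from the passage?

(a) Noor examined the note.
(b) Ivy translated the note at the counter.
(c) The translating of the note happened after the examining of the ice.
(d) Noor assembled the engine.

(c)

(a) Not entailed — Noor examined the ice, not the note; the note belongs to the translating event.
(b) Not entailed — the passage has Noor translating the note, not Ivy.
(c) Entailed — the narrative places the examining before the translating.
(d) Not entailed — 'was assembling' is progressive on an accomplishment; it does not entail the completed 'assembled'.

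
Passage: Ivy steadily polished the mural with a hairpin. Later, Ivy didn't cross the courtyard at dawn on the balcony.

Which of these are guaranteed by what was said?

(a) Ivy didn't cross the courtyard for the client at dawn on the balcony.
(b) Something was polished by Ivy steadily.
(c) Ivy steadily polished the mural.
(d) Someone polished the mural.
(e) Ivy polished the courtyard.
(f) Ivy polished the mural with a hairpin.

(a) Entailed — under negation, adding a further restriction is entailed: if no such crossing event occurred, none occurred for the client either.
(b) Entailed — dropping 'with a hairpin' and generalizing the patient leaves a sub-description the original still satisfies.
(c) Entailed — every conjunct here is already in the original polishing event.
(d) Entailed — the original entails any weakening of itself; this just drops 'with a hairpin', 'steadily' and generalizes the agent.
(e) Not entailed — Ivy polished the mural, not the courtyard; the courtyard belongs to the crossing event.
(f) Entailed — the original entails any weakening of itself; this just drops 'steadily'.

(a), (b), (c), (d), (f)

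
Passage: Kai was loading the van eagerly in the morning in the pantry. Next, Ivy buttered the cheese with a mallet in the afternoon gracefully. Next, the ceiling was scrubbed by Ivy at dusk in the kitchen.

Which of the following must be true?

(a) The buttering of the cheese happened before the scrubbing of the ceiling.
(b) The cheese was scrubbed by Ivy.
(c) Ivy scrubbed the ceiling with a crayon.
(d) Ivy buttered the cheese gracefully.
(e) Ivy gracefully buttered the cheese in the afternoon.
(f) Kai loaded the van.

(a) Entailed — the narrative places the buttering before the scrubbing.
(b) Not entailed — Ivy scrubbed the ceiling, not the cheese; the cheese belongs to the buttering event.
(c) Not entailed — 'with a crayon' adds information not in the original event.
(d) Entailed — every conjunct here is already in the original buttering event.
(e) Entailed — dropping 'with a mallet' leaves a sub-description the original still satisfies.
(f) Not entailed — 'was loading' is progressive on an accomplishment; it does not entail the completed 'loaded'.

(a), (d), (e)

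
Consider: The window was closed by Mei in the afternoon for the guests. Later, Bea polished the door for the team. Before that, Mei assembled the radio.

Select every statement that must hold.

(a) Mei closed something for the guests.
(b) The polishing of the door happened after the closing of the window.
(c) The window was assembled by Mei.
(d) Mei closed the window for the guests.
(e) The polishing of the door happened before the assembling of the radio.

(a) Entailed — every conjunct here is already in the original closing event.
(b) Entailed — the narrative places the closing before the polishing.
(c) Not entailed — Mei assembled the radio, not the window; the window belongs to the closing event.
(d) Entailed — the original entails any weakening of itself; this just drops 'in the afternoon'.
(e) Not entailed — the narrative places the assembling before the polishing, not after.

(a), (b), (d)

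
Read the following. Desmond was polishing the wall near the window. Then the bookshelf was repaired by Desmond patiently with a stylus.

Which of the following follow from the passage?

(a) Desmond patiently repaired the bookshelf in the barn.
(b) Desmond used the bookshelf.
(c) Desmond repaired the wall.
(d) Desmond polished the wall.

(a) Not entailed — 'in the barn' adds information not in the original event.
(b) Not entailed — the bookshelf is the patient, not an instrument — Desmond used a stylus.
(c) Not entailed — Desmond repaired the bookshelf, not the wall; the wall belongs to the polishing event.
(d) Entailed — 'polish' is an activity; 'was polishing' entails that some polishing happened, so 'polished' holds.

(d)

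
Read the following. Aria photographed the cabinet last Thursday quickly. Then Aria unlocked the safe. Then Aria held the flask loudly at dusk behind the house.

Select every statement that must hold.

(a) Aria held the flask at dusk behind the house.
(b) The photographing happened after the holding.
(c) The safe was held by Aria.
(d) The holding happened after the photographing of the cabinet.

(a) Entailed — dropping 'loudly' leaves a sub-description the original still satisfies.
(b) Not entailed — the narrative places the photographing before the holding, not after.
(c) Not entailed — Aria held the flask, not the safe; the safe belongs to the unlocking event.
(d) Entailed — the narrative places the photographing before the holding.

(a), (d)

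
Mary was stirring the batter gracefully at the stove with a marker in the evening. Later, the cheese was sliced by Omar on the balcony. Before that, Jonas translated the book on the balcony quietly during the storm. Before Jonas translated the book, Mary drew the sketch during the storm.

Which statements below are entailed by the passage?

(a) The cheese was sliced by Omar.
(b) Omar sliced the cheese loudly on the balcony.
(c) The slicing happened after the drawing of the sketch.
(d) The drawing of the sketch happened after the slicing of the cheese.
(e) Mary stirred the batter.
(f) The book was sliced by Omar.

(a), (c), (e)

(a) Entailed — dropping 'on the balcony' leaves a sub-description the original still satisfies.
(b) Not entailed — 'loudly' adds information not in the original event.
(c) Entailed — the narrative places the drawing before the slicing.
(d) Not entailed — the narrative places the drawing before the slicing, not after.
(e) Entailed — 'stir' is an activity; 'was stirring' entails that some stirring happened, so 'stirred' holds.
(f) Not entailed — Omar sliced the cheese, not the book; the book belongs to the translating event.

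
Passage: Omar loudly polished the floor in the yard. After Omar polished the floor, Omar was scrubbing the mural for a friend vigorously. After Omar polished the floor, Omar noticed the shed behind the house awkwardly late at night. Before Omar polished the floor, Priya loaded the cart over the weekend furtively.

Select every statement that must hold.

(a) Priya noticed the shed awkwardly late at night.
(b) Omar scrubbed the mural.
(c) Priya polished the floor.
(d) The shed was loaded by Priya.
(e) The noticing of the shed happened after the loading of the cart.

(a) Not entailed — the passage has Omar noticing the shed, not Priya.
(b) Entailed — 'scrub' is an activity; 'was scrubbing' entails that some scrubbing happened, so 'scrubbed' holds.
(c) Not entailed — the passage has Omar polishing the floor, not Priya.
(d) Not entailed — Priya loaded the cart, not the shed; the shed belongs to the noticing event.
(e) Entailed — the narrative places the loading before the noticing.

(b), (e)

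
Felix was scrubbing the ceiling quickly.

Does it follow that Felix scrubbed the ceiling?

yes

'scrub' is atelic; if Felix was scrubbing the ceiling, then Felix scrubbed the ceiling (for some time).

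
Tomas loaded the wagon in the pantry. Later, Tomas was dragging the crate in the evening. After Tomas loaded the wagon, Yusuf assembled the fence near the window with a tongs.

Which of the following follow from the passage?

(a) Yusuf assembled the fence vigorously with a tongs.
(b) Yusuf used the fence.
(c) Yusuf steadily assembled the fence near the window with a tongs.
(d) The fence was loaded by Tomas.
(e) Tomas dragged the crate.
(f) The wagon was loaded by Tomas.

(a) Not entailed — 'vigorously' adds information not in the original event.
(b) Not entailed — the fence is the patient, not an instrument — Yusuf used a tongs.
(c) Not entailed — 'steadily' adds information not in the original event.
(d) Not entailed — Tomas loaded the wagon, not the fence; the fence belongs to the assembling event.
(e) Entailed — 'drag' is an activity; 'was dragging' entails that some dragging happened, so 'dragged' holds.
(f) Entailed — this follows by dropping conjuncts from the loading event's description.

(e), (f)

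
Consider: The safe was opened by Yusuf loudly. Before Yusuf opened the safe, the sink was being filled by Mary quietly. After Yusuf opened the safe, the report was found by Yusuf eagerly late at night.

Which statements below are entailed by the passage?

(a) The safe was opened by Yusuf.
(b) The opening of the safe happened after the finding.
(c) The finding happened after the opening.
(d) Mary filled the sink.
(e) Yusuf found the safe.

(a) Entailed — the original entails any weakening of itself; this just drops 'loudly'.
(b) Not entailed — the narrative places the opening before the finding, not after.
(c) Entailed — the narrative places the opening before the finding.
(d) Not entailed — 'was filling' is progressive on an accomplishment; it does not entail the completed 'filled'.
(e) Not entailed — Yusuf found the report, not the safe; the safe belongs to the opening event.

(a), (c)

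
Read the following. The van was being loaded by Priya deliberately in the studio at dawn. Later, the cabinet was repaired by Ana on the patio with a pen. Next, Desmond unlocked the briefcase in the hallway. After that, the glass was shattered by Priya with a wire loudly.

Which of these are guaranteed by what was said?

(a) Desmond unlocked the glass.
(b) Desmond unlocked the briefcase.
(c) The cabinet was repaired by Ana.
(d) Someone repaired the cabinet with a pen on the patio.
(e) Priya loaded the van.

(b), (c), (d)

(a) Not entailed — Desmond unlocked the briefcase, not the glass; the glass belongs to the shattering event.
(b) Entailed — the original entails any weakening of itself; this just drops 'in the hallway'.
(c) Entailed — every conjunct here is already in the original repairing event.
(d) Entailed — the original entails any weakening of itself; this just generalizes the agent.
(e) Not entailed — 'was loading' is progressive on an accomplishment; it does not entail the completed 'loaded'.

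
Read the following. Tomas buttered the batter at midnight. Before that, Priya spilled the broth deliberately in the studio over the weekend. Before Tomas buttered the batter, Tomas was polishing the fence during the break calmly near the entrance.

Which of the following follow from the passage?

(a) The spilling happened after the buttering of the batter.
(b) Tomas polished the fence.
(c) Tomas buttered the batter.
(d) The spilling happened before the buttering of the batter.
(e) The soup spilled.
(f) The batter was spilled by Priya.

(b), (c), (d)

(a) Not entailed — the narrative places the spilling before the buttering, not after.
(b) Entailed — 'polish' is an activity; 'was polishing' entails that some polishing happened, so 'polished' holds.
(c) Entailed — dropping 'at midnight' leaves a sub-description the original still satisfies.
(d) Entailed — the narrative places the spilling before the buttering.
(e) Not entailed — the broth is what spilled, not the soup.
(f) Not entailed — Priya spilled the broth, not the batter; the batter belongs to the buttering event.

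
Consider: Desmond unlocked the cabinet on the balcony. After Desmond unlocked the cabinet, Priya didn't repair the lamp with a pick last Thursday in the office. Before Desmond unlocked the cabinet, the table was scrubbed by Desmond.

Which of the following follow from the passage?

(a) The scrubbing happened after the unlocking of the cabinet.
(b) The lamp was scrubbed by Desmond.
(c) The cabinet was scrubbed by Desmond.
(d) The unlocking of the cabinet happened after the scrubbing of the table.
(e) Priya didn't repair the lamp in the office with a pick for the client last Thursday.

(a) Not entailed — the narrative places the scrubbing before the unlocking, not after.
(b) Not entailed — Desmond scrubbed the table, not the lamp; the lamp belongs to the repairing event.
(c) Not entailed — Desmond scrubbed the table, not the cabinet; the cabinet belongs to the unlocking event.
(d) Entailed — the narrative places the scrubbing before the unlocking.
(e) Entailed — under negation, adding a further restriction is entailed: if no such repairing event occurred, none occurred for the client either.

(d), (e)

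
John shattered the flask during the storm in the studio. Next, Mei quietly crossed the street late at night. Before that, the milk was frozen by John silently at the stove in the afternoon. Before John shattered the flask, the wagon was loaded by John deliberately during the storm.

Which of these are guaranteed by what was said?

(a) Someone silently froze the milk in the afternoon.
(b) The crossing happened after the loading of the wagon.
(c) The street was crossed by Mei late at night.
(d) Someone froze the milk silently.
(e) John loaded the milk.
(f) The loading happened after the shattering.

(a) Entailed — every conjunct here is already in the original freezing event.
(b) Entailed — the narrative places the loading before the crossing.
(c) Entailed — dropping 'quietly' leaves a sub-description the original still satisfies.
(d) Entailed — dropping 'in the afternoon', 'at the stove' and generalizing the agent leaves a sub-description the original still satisfies.
(e) Not entailed — John loaded the wagon, not the milk; the milk belongs to the freezing event.
(f) Not entailed — the narrative places the loading before the shattering, not after.

(a), (b), (c), (d)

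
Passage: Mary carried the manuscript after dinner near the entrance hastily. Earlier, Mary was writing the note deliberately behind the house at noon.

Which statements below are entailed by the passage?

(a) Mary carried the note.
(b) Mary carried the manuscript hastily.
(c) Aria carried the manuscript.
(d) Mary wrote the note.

(b)

(a) Not entailed — Mary carried the manuscript, not the note; the note belongs to the writing event.
(b) Entailed — every conjunct here is already in the original carrying event.
(c) Not entailed — the passage has Mary carrying the manuscript, not Aria.
(d) Not entailed — 'was writing' is progressive on an accomplishment; it does not entail the completed 'wrote'.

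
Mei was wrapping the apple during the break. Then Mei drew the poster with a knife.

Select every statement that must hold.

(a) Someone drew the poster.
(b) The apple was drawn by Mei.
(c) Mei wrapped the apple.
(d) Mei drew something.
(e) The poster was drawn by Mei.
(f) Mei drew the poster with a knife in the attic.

(a), (d), (e)

(a) Entailed — the original entails any weakening of itself; this just drops 'with a knife' and generalizes the agent.
(b) Not entailed — Mei drew the poster, not the apple; the apple belongs to the wrapping event.
(c) Not entailed — 'was wrapping' is progressive on an accomplishment; it does not entail the completed 'wrapped'.
(d) Entailed — this follows by dropping conjuncts from the drawing event's description.
(e) Entailed — the original entails any weakening of itself; this just drops 'with a knife'.
(f) Not entailed — 'in the attic' adds information not in the original event.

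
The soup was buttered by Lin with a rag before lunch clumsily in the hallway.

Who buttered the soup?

Lin

'Lin' marks the agent of the buttering event.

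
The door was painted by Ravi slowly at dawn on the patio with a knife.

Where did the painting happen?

'on the patio' marks the location of the painting event.

on the patio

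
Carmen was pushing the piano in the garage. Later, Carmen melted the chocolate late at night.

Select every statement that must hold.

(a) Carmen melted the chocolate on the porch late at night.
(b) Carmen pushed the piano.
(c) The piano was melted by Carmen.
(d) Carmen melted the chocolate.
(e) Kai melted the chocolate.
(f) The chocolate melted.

(a) Not entailed — 'on the porch' adds information not in the original event.
(b) Entailed — 'push' is an activity; 'was pushing' entails that some pushing happened, so 'pushed' holds.
(c) Not entailed — Carmen melted the chocolate, not the piano; the piano belongs to the pushing event.
(d) Entailed — this follows by dropping conjuncts from the melting event's description.
(e) Not entailed — the passage has Carmen melting the chocolate, not Kai.
(f) Entailed — 'Carmen melted the chocolate' is causative; it entails the inchoative 'the chocolate melted'.

(b), (d), (f)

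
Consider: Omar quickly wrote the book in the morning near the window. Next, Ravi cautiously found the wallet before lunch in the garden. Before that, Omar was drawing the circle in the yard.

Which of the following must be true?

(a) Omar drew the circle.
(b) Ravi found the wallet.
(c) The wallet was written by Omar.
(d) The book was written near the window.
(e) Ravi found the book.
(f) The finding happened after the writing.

(a) Not entailed — 'was drawing' is progressive on an accomplishment; it does not entail the completed 'drew'.
(b) Entailed — dropping 'cautiously', 'before lunch', 'in the garden' leaves a sub-description the original still satisfies.
(c) Not entailed — Omar wrote the book, not the wallet; the wallet belongs to the finding event.
(d) Entailed — the original entails any weakening of itself; this just drops 'in the morning', 'quickly' and generalizes the agent.
(e) Not entailed — Ravi found the wallet, not the book; the book belongs to the writing event.
(f) Entailed — the narrative places the writing before the finding.

(b), (d), (f)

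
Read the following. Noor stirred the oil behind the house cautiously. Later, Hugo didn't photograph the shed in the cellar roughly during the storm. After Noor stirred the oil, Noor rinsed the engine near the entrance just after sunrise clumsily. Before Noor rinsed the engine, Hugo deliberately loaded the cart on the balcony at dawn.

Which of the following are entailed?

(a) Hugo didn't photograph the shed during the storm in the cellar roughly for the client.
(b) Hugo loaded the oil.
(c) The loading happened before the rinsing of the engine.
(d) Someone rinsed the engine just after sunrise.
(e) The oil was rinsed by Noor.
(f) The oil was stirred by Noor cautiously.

(a), (c), (d), (f)

(a) Entailed — under negation, adding a further restriction is entailed: if no such photographing event occurred, none occurred for the client either.
(b) Not entailed — Hugo loaded the cart, not the oil; the oil belongs to the stirring event.
(c) Entailed — the narrative places the loading before the rinsing.
(d) Entailed — this follows by dropping conjuncts from the rinsing event's description.
(e) Not entailed — Noor rinsed the engine, not the oil; the oil belongs to the stirring event.
(f) Entailed — this follows by dropping conjuncts from the stirring event's description.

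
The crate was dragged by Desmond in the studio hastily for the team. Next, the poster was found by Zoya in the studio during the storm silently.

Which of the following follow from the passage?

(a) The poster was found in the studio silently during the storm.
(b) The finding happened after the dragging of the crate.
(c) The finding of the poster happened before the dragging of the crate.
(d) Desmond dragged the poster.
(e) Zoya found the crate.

(a), (b)

(a) Entailed — the original entails any weakening of itself; this just generalizes the agent.
(b) Entailed — the narrative places the dragging before the finding.
(c) Not entailed — the narrative places the dragging before the finding, not after.
(d) Not entailed — Desmond dragged the crate, not the poster; the poster belongs to the finding event.
(e) Not entailed — Zoya found the poster, not the crate; the crate belongs to the dragging event.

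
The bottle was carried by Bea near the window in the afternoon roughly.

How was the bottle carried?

'roughly' marks the manner of the carrying event.

roughly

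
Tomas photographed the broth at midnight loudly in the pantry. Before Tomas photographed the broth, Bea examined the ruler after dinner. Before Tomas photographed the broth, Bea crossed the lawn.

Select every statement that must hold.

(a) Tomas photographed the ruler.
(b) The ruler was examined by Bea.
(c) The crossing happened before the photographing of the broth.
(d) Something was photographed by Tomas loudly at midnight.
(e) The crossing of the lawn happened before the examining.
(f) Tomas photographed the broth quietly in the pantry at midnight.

(a) Not entailed — Tomas photographed the broth, not the ruler; the ruler belongs to the examining event.
(b) Entailed — every conjunct here is already in the original examining event.
(c) Entailed — the narrative places the crossing before the photographing.
(d) Entailed — the original entails any weakening of itself; this just drops 'in the pantry' and generalizes the patient.
(e) Not entailed — the narrative doesn't order the crossing relative to the examining.
(f) Not entailed — 'quietly' adds a manner not in (and inconsistent with) the original.

(b), (c), (d)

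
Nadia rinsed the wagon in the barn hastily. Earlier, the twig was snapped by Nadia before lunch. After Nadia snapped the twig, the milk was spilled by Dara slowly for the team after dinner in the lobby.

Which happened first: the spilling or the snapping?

The connectives place the snapping before the spilling.

the snapping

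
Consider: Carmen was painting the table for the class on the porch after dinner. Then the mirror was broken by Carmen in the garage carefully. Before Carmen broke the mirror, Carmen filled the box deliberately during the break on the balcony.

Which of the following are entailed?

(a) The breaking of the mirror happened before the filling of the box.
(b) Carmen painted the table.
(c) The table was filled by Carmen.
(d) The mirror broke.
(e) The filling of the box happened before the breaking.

(a) Not entailed — the narrative places the filling before the breaking, not after.
(b) Not entailed — 'was painting' is progressive on an accomplishment; it does not entail the completed 'painted'.
(c) Not entailed — Carmen filled the box, not the table; the table belongs to the painting event.
(d) Entailed — 'Carmen broke the mirror' is causative; it entails the inchoative 'the mirror broke'.
(e) Entailed — the narrative places the filling before the breaking.

(d), (e)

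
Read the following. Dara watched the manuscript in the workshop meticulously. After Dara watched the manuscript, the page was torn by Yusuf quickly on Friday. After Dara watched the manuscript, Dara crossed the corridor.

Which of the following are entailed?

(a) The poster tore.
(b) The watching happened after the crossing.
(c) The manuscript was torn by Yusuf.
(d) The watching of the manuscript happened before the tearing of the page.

(a) Not entailed — the page is what tore, not the poster.
(b) Not entailed — the narrative places the watching before the crossing, not after.
(c) Not entailed — Yusuf tore the page, not the manuscript; the manuscript belongs to the watching event.
(d) Entailed — the narrative places the watching before the tearing.

(d)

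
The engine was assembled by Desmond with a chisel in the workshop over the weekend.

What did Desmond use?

a chisel

'with a chisel' marks the instrument of the assembling event.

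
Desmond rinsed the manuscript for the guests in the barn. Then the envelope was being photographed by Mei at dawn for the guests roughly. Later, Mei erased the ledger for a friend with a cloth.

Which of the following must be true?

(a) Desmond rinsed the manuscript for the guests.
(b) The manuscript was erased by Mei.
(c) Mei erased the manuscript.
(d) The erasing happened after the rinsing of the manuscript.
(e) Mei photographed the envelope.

(a) Entailed — every conjunct here is already in the original rinsing event.
(b) Not entailed — Mei erased the ledger, not the manuscript; the manuscript belongs to the rinsing event.
(c) Not entailed — Mei erased the ledger, not the manuscript; the manuscript belongs to the rinsing event.
(d) Entailed — the narrative places the rinsing before the erasing.
(e) Not entailed — 'was photographing' is progressive on an accomplishment; it does not entail the completed 'photographed'.

(a), (d)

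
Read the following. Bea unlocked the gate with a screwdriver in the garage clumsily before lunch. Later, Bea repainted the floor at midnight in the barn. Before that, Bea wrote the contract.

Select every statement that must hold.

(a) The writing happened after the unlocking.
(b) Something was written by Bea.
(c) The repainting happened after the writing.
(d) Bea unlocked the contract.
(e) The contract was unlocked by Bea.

(a) Not entailed — the narrative doesn't order the unlocking relative to the writing.
(b) Entailed — the original entails any weakening of itself; this just generalizes the patient.
(c) Entailed — the narrative places the writing before the repainting.
(d) Not entailed — Bea unlocked the gate, not the contract; the contract belongs to the writing event.
(e) Not entailed — Bea unlocked the gate, not the contract; the contract belongs to the writing event.

(b), (c)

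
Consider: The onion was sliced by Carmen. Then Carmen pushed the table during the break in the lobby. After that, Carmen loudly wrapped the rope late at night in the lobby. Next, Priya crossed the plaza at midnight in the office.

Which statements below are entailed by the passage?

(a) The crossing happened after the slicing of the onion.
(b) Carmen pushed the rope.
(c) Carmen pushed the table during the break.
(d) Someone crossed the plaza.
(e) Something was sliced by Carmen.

(a), (c), (d), (e)

(a) Entailed — the narrative places the slicing before the crossing.
(b) Not entailed — Carmen pushed the table, not the rope; the rope belongs to the wrapping event.
(c) Entailed — the original entails any weakening of itself; this just drops 'in the lobby'.
(d) Entailed — dropping 'at midnight', 'in the office' and generalizing the agent leaves a sub-description the original still satisfies.
(e) Entailed — every conjunct here is already in the original slicing event.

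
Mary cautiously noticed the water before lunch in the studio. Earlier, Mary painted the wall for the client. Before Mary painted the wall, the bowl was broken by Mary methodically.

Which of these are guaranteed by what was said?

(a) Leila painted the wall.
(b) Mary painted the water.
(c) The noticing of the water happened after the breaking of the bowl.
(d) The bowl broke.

(a) Not entailed — the passage has Mary painting the wall, not Leila.
(b) Not entailed — Mary painted the wall, not the water; the water belongs to the noticing event.
(c) Entailed — the narrative places the breaking before the noticing.
(d) Entailed — 'Mary broke the bowl' is causative; it entails the inchoative 'the bowl broke'.

(c), (d)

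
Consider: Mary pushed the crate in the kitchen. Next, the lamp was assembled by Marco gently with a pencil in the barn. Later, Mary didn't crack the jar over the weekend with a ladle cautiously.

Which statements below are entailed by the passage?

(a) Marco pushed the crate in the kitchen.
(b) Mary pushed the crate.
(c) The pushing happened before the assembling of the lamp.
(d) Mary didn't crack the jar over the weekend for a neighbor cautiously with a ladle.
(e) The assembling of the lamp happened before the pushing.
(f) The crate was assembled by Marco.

(a) Not entailed — the passage has Mary pushing the crate, not Marco.
(b) Entailed — dropping 'in the kitchen' leaves a sub-description the original still satisfies.
(c) Entailed — the narrative places the pushing before the assembling.
(d) Entailed — under negation, adding a further restriction is entailed: if no such cracking event occurred, none occurred for a neighbor either.
(e) Not entailed — the narrative places the pushing before the assembling, not after.
(f) Not entailed — Marco assembled the lamp, not the crate; the crate belongs to the pushing event.

(b), (c), (d)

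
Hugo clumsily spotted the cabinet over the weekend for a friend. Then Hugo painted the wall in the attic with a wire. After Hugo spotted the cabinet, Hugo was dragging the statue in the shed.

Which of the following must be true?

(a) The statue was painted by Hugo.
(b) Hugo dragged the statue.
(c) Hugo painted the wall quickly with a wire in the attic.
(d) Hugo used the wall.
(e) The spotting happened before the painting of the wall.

(a) Not entailed — Hugo painted the wall, not the statue; the statue belongs to the dragging event.
(b) Entailed — 'drag' is an activity; 'was dragging' entails that some dragging happened, so 'dragged' holds.
(c) Not entailed — 'quickly' adds information not in the original event.
(d) Not entailed — the wall is the patient, not an instrument — Hugo used a wire.
(e) Entailed — the narrative places the spotting before the painting.

(b), (e)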